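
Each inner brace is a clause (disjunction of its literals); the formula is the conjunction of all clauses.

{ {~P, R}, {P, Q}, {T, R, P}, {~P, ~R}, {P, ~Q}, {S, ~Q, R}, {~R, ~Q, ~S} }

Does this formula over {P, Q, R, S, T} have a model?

Branch on P: set P = 0.
From the singleton clause (Q), Q = 1.
Now (~Q) is unsatisfied and unit — conflict.
Undo P and try P = 1.
From the singleton clause (R), R = 1.
Now (~R) is unsatisfied and unit — conflict.
Neither P = 1 nor P = 0 works.
No assignment satisfies every clause.

No, unsatisfiable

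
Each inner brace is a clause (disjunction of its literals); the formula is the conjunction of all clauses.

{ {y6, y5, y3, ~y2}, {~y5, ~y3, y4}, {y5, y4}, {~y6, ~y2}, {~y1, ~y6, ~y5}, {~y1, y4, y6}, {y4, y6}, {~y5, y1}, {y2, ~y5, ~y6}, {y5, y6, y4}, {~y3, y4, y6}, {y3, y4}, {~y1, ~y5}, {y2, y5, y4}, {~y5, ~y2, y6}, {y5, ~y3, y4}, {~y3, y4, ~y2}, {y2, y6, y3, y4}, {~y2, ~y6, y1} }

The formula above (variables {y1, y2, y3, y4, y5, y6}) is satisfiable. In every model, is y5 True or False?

Suppose y5 = 1.
(y1) alone gives y1 = 1.
Now (~y1) is unsatisfied and unit — conflict.
So every satisfying assignment has y5 = False.

False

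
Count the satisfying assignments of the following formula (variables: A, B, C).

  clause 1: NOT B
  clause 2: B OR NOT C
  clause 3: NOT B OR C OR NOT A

There are 2^3 = 8 truth assignments over (A, B, C).
Check each against the 3 clauses (columns in the order A, B, C):
  F F F  ✓ satisfies all
  F F T  ✗ fails (B OR NOT C)
  F T F  ✗ fails (NOT B)
  F T T  ✗ fails (NOT B)
  T F F  ✓ satisfies all
  T F T  ✗ fails (B OR NOT C)
  T T F  ✗ fails (NOT B)
  T T T  ✗ fails (NOT B)
2 of the 8 rows are models.

2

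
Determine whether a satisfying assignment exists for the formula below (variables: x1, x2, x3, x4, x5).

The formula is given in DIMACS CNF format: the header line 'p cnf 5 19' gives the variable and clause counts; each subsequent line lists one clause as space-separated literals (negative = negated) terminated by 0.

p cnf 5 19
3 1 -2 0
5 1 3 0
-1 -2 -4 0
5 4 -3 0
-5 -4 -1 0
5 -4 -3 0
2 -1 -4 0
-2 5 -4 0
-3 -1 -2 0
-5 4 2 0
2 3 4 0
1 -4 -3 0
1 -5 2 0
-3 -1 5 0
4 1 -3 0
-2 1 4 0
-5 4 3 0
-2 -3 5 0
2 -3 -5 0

Case x3 = False:
Case x1 = True:
Case x2 = True:
The clause (¬x4) is unit, so x4 = False.
The clause (¬x5) is unit, so x5 = False.
All clauses are satisfied.
A satisfying assignment: x1: True; x2: True; x3: False; x4: False; x5: False.

Yes, satisfiable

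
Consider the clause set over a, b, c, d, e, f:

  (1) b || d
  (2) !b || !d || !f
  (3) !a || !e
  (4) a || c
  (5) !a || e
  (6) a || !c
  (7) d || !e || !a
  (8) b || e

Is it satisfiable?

No

Try b = true.
Try d = false.
Try a = false.
(c) alone gives c = true.
That conflicts with the unit clause (!c).
Undo a and try a = true.
(!e) alone gives e = false.
That conflicts with the unit clause (e).
Both values of a lead to a conflict.
Undo d and try d = true.
(!f) alone gives f = false.
Try a = false.
(c) alone gives c = true.
That conflicts with the unit clause (!c).
Undo a and try a = true.
(!e) alone gives e = false.
That conflicts with the unit clause (e).
Both values of a lead to a conflict.
Both values of d lead to a conflict.
Undo b and try b = false.
(d) alone gives d = true.
(e) alone gives e = true.
(!a) alone gives a = false.
(c) alone gives c = true.
That conflicts with the unit clause (!c).
Both values of b lead to a conflict.
No assignment satisfies every clause.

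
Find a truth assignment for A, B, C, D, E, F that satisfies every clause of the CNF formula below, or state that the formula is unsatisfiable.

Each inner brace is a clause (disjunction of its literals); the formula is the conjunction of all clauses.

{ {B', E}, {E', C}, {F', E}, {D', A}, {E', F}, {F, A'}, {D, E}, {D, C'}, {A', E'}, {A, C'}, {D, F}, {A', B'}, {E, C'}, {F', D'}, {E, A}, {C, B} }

Try B = 0.
From the singleton clause (C), C = 1.
From the singleton clause (D), D = 1.
From the singleton clause (A), A = 1.
From the singleton clause (F), F = 1.
That conflicts with the unit clause (F').
That branch fails; take B = 1 instead.
From the singleton clause (E), E = 1.
From the singleton clause (C), C = 1.
From the singleton clause (F), F = 1.
From the singleton clause (D), D = 1.
That conflicts with the unit clause (D').
Neither B = 1 nor B = 0 works.

UNSATISFIABLE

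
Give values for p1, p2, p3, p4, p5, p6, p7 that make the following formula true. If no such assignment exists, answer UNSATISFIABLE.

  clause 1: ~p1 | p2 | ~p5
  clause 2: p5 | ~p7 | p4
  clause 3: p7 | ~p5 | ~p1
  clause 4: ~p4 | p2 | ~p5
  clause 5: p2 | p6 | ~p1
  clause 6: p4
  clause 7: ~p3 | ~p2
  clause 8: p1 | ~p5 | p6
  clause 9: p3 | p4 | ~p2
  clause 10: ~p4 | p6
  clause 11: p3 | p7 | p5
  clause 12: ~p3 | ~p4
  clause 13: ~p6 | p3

UNSATISFIABLE

(p4) alone gives p4 = 1.
(p6) alone gives p6 = 1.
(~p3) alone gives p3 = 0.
Now (p3) is unsatisfied and unit — conflict.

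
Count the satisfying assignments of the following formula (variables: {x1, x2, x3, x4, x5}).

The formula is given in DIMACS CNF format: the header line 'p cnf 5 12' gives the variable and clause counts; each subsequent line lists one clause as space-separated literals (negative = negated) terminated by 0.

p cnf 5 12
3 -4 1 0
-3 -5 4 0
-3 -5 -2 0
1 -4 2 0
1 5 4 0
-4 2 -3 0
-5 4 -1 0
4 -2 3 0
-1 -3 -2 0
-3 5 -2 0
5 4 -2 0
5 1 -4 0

7

There are 2^5 = 32 truth assignments over (x1, x2, x3, x4, x5).
Split on x2. With x2 = True, the clauses containing x2 are satisfied and ¬x2 drops from the rest; 2 of the 2^4 = 16 assignments to the other variables satisfy what remains.
With x2 = False, by the same count on the reduced clause set, 5 assignments work.
Total: 2 + 5 = 7.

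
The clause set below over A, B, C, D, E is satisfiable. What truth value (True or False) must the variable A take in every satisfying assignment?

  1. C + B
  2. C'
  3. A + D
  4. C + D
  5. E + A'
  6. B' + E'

False

Suppose A = 1.
(C') alone gives C = 0.
(B) alone gives B = 1.
(D) alone gives D = 1.
(E) alone gives E = 1.
Now (E') is unsatisfied and unit — conflict.
So every satisfying assignment has A = False.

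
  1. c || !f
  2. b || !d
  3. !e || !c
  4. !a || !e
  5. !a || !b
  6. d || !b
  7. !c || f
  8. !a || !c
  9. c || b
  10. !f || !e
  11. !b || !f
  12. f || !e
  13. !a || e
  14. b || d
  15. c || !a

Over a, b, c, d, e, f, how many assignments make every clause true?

1

There are 2^6 = 64 truth assignments over (a, b, c, d, e, f).
Split on b. With b = true, the clauses containing b are satisfied and !b drops from the rest; 1 of the 2^5 = 32 assignments to the other variables satisfy what remains.
With b = false, by the same count on the reduced clause set, 0 assignments work.
(One model: a=F, b=T, c=F, d=T, e=F, f=F.)
Total: 1 + 0 = 1.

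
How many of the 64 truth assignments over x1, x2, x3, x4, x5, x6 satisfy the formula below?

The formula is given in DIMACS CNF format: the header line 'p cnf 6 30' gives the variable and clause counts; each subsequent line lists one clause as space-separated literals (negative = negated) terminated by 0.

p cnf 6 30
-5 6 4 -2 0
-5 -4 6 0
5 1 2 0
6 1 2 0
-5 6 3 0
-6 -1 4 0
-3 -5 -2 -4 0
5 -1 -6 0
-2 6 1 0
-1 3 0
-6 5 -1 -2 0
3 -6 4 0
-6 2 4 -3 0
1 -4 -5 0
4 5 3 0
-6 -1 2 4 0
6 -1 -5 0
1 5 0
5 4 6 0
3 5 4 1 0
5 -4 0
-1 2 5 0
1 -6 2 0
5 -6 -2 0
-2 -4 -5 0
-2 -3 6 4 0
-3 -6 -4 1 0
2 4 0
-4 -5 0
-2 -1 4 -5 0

1

There are 2^6 = 64 truth assignments over (x1, x2, x3, x4, x5, x6).
Split on x1. With x1 = True, the clauses containing x1 are satisfied and ¬x1 drops from the rest; 0 of the 2^5 = 32 assignments to the other variables satisfy what remains.
With x1 = False, by the same count on the reduced clause set, 1 assignment works.
(One model: x1=F, x2=T, x3=T, x4=F, x5=T, x6=T.)
Total: 0 + 1 = 1.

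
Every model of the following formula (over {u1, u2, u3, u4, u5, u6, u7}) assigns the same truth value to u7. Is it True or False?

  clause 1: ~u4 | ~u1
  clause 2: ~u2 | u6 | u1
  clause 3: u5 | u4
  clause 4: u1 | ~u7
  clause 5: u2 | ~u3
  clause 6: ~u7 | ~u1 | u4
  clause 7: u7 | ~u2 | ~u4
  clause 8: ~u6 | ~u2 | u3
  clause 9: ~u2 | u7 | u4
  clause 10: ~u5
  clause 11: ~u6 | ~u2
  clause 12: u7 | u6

Suppose u7 = 1.
From the singleton clause (u1), u1 = 1.
From the singleton clause (~u4), u4 = 0.
But (u4) is also a unit clause — contradiction.
So every satisfying assignment has u7 = False.

False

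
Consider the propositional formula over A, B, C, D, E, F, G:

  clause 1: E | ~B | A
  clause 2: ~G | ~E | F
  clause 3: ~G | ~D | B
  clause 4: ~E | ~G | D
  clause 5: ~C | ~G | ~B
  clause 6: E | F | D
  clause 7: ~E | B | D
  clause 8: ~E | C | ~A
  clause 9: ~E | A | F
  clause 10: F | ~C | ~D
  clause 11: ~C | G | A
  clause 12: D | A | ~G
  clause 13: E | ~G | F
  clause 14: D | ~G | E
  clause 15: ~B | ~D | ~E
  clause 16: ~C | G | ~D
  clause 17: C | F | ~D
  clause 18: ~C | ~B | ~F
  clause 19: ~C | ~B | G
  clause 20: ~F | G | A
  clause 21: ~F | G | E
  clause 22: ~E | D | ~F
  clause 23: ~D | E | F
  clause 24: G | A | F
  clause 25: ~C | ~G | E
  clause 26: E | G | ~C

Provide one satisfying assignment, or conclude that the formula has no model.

A ↦ 1, B ↦ 1, C ↦ 0, D ↦ 1, E ↦ 0, F ↦ 1, G ↦ 1

Branch on E: set E = 0.
Branch on B: set B = 1.
The clause (A) is unit, so A = 1.
Branch on C: set C = 0.
Branch on F: set F = 1.
The clause (G) is unit, so G = 1.
The clause (D) is unit, so D = 1.
Every clause now holds.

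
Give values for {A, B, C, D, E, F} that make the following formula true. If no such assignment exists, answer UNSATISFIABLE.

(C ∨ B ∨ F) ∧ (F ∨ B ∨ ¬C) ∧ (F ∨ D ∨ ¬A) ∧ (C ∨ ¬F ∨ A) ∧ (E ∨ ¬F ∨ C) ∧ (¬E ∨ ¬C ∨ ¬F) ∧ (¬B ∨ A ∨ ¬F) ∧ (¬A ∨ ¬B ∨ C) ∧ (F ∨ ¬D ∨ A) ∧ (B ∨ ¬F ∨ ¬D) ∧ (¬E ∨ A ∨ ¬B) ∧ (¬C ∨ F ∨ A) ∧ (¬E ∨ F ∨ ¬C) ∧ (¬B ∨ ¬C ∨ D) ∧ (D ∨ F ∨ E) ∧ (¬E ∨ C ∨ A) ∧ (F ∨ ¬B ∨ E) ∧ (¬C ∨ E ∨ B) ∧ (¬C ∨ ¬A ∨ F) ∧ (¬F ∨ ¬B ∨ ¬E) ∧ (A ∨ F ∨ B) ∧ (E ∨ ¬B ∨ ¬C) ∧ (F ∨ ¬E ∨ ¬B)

A=True, B=False, C=False, D=False, E=True, F=True

Branch on C: set C = False.
Branch on B: set B = False.
(F) alone gives F = True.
(A) alone gives A = True.
(E) alone gives E = True.
(¬D) alone gives D = False.
Every clause now holds.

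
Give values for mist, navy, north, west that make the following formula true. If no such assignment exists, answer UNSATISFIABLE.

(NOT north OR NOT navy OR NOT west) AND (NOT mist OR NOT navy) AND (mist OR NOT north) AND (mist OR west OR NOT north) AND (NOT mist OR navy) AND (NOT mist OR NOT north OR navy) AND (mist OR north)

UNSATISFIABLE

Try mist = false.
Unit clause (NOT north) forces north = false.
Now (north) is unsatisfied and unit — conflict.
So mist must be the other value — set mist = true.
Unit clause (NOT navy) forces navy = false.
Now (navy) is unsatisfied and unit — conflict.
Either choice for mist ends in contradiction.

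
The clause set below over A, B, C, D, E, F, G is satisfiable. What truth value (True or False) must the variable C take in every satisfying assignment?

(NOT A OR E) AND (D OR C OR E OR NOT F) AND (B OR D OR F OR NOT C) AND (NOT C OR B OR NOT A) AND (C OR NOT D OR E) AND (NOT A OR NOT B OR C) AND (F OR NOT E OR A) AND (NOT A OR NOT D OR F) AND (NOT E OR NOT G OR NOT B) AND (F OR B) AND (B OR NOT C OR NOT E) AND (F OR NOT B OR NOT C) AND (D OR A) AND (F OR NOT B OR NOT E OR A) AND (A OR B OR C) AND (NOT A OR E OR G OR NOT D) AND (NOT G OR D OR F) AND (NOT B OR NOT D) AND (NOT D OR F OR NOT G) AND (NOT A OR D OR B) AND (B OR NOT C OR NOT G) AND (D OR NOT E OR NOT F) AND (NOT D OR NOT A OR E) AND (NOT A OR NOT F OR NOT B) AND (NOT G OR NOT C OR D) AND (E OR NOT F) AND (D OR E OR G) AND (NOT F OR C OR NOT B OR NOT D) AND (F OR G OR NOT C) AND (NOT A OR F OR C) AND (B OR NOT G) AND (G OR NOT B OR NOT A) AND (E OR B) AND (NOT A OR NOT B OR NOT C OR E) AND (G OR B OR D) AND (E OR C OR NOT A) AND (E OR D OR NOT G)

False

Suppose C = true.
Suppose A = false.
The clause (D) is unit, so D = true.
The clause (NOT B) is unit, so B = false.
The clause (F) is unit, so F = true.
The clause (NOT E) is unit, so E = false.
But (E) is also a unit clause — contradiction.
Backtrack on A: now try A = true.
The clause (E) is unit, so E = true.
The clause (B) is unit, so B = true.
The clause (NOT G) is unit, so G = false.
But (G) is also a unit clause — contradiction.
Both values of A lead to a conflict.
So every satisfying assignment has C = False.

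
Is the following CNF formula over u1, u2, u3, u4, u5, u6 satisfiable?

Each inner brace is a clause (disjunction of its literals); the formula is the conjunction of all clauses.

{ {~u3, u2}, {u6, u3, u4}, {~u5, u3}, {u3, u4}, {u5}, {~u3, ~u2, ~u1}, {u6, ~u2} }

Satisfiable

(u5) alone gives u5 = 1.
(u3) alone gives u3 = 1.
(u2) alone gives u2 = 1.
(~u1) alone gives u1 = 0.
(u6) alone gives u6 = 1.
All clauses hold; u4 can take either value.
A satisfying assignment: u1=0, u2=1, u3=1, u4=1, u5=1, u6=1.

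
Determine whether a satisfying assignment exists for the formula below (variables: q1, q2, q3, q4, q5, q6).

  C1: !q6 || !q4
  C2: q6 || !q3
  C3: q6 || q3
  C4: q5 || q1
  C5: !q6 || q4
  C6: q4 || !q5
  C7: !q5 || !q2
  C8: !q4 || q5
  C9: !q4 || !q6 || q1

Unsatisfiable

Case q6 = false:
Unit clause (!q3) forces q3 = false.
That conflicts with the unit clause (q3).
So q6 must be the other value — set q6 = true.
Unit clause (!q4) forces q4 = false.
That conflicts with the unit clause (q4).
Either choice for q6 ends in contradiction.
No assignment satisfies every clause.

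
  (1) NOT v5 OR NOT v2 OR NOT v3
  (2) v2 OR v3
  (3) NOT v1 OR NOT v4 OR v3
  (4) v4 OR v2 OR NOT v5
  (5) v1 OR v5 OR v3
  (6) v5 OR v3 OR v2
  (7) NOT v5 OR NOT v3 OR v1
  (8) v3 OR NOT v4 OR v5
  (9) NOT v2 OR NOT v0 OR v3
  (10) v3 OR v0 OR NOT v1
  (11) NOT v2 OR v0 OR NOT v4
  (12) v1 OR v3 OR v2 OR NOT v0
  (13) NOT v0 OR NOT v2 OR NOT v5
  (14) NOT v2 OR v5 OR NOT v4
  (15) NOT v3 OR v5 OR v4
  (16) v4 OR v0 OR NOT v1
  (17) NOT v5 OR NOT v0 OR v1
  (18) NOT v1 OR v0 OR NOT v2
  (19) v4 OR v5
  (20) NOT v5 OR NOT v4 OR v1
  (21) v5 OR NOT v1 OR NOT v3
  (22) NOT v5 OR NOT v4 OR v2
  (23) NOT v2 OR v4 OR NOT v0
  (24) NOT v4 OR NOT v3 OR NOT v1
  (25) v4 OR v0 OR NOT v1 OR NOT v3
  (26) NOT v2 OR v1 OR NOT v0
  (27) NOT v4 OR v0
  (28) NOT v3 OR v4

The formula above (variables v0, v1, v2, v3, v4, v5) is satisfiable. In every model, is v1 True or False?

False

Suppose v1 = true.
Case v2 = true:
(v0) alone gives v0 = true.
(v3) alone gives v3 = true.
(NOT v5) alone gives v5 = false.
That conflicts with the unit clause (v5).
That branch fails; take v2 = false instead.
(v3) alone gives v3 = true.
(v5) alone gives v5 = true.
(v4) alone gives v4 = true.
That conflicts with the unit clause (NOT v4).
Both values of v2 lead to a conflict.
So every satisfying assignment has v1 = False.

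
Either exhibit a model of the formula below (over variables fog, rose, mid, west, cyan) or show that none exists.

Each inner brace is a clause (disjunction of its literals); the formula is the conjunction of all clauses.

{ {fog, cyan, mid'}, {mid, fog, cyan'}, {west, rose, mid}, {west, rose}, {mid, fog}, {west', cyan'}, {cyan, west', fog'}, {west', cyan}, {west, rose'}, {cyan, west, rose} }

UNSATISFIABLE

Branch on west: set west = 1.
The clause (cyan') is unit, so cyan = 0.
That conflicts with the unit clause (cyan).
Backtrack on west: now try west = 0.
The clause (rose) is unit, so rose = 1.
That conflicts with the unit clause (rose').
Both values of west lead to a conflict.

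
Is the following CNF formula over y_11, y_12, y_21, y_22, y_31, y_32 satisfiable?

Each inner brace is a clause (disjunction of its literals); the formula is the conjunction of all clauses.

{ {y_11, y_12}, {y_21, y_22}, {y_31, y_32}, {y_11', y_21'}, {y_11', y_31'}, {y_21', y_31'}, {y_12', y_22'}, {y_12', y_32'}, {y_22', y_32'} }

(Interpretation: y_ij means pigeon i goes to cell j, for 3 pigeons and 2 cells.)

Branch on y_11: set y_11 = 1.
From the singleton clause (y_21'), y_21 = 0.
From the singleton clause (y_22), y_22 = 1.
From the singleton clause (y_31'), y_31 = 0.
From the singleton clause (y_32), y_32 = 1.
But (y_32') is also a unit clause — contradiction.
So y_11 must be the other value — set y_11 = 0.
From the singleton clause (y_12), y_12 = 1.
From the singleton clause (y_22'), y_22 = 0.
From the singleton clause (y_21), y_21 = 1.
From the singleton clause (y_31'), y_31 = 0.
From the singleton clause (y_32), y_32 = 1.
But (y_32') is also a unit clause — contradiction.
Neither y_11 = 1 nor y_11 = 0 works.
No assignment satisfies every clause.

Unsatisfiable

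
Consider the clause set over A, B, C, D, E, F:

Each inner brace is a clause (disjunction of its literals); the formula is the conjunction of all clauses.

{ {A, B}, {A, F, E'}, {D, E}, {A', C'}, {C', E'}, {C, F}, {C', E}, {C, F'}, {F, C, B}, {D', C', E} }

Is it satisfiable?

Unsatisfiable

Try A = 1.
(C') alone gives C = 0.
(F) alone gives F = 1.
But (F') is also a unit clause — contradiction.
Undo A and try A = 0.
(B) alone gives B = 1.
Try F = 1.
(C) alone gives C = 1.
(E') alone gives E = 0.
But (E) is also a unit clause — contradiction.
Undo F and try F = 0.
(E') alone gives E = 0.
(D) alone gives D = 1.
(C) alone gives C = 1.
But (C') is also a unit clause — contradiction.
Both values of F lead to a conflict.
Both values of A lead to a conflict.
No assignment satisfies every clause.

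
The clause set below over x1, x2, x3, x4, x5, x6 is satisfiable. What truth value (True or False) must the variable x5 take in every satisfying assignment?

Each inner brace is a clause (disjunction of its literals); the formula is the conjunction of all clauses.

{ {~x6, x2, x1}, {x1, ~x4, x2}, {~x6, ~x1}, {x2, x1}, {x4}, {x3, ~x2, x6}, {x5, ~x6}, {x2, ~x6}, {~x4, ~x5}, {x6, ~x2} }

False

Suppose x5 = 1.
The clause (x4) is unit, so x4 = 1.
That conflicts with the unit clause (~x4).
So every satisfying assignment has x5 = False.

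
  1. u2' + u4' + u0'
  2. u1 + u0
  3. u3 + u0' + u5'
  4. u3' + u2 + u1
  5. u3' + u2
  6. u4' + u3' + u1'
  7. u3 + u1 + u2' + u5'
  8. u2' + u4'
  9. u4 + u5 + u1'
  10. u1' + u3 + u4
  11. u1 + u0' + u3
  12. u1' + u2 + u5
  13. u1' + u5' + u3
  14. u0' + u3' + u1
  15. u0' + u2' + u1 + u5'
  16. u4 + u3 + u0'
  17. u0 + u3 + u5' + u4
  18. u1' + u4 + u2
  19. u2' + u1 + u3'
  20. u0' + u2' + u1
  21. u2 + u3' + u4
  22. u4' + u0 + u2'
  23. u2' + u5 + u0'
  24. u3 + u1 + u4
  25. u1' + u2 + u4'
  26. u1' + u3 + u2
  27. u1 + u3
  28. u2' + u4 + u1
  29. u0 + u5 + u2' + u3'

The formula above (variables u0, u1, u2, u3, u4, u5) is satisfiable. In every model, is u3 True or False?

Suppose u3 = 0.
The clause (u1) is unit, so u1 = 1.
The clause (u4) is unit, so u4 = 1.
The clause (u2') is unit, so u2 = 0.
But (u2) is also a unit clause — contradiction.
So every satisfying assignment has u3 = True.

True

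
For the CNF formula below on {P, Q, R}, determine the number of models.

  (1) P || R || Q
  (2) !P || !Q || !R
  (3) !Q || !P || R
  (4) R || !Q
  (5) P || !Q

There are 2^3 = 8 truth assignments over (P, Q, R).
Check each against the 5 clauses (columns in the order P, Q, R):
  F F F  ✗ fails (P || R || Q)
  F F T  ✓ satisfies all
  F T F  ✗ fails (R || !Q)
  F T T  ✗ fails (P || !Q)
  T F F  ✓ satisfies all
  T F T  ✓ satisfies all
  T T F  ✗ fails (!Q || !P || R)
  T T T  ✗ fails (!P || !Q || !R)
3 of the 8 rows are models.

3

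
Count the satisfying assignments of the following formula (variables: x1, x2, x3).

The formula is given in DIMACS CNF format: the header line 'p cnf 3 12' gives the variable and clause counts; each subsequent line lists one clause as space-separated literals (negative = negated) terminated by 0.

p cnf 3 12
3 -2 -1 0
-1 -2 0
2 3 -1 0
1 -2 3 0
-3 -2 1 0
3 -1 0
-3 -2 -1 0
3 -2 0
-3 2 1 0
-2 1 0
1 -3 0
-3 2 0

There are 2^3 = 8 truth assignments over (x1, x2, x3).
Check each against the 12 clauses (columns in the order x1, x2, x3):
  F F F  ✓ satisfies all
  F F T  ✗ fails (¬x3 ∨ x2 ∨ x1)
  F T F  ✗ fails (x1 ∨ ¬x2 ∨ x3)
  F T T  ✗ fails (¬x3 ∨ ¬x2 ∨ x1)
  T F F  ✗ fails (x2 ∨ x3 ∨ ¬x1)
  T F T  ✗ fails (¬x3 ∨ x2)
  T T F  ✗ fails (x3 ∨ ¬x2 ∨ ¬x1)
  T T T  ✗ fails (¬x1 ∨ ¬x2)
1 of the 8 rows is a model.

1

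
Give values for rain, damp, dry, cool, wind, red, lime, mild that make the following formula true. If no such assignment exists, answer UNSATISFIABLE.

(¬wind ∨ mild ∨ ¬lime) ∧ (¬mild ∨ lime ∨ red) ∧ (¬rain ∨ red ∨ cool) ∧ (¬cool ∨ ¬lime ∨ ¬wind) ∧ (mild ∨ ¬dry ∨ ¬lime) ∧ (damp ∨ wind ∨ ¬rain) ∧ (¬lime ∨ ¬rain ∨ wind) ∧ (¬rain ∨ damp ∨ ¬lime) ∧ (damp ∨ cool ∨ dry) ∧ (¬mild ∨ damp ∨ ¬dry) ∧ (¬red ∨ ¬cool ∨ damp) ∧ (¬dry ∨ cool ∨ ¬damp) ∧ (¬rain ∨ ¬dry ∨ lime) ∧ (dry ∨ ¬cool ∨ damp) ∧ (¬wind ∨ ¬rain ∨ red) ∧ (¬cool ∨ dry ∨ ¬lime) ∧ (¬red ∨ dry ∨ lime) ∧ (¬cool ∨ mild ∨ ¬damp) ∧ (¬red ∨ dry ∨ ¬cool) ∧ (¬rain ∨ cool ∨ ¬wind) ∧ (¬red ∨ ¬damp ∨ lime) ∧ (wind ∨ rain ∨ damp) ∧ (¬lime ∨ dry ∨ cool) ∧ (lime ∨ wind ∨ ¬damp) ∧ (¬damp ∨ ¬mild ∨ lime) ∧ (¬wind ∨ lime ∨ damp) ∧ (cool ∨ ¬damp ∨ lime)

Case wind = False:
Case damp = True:
Unit clause (lime) forces lime = True.
Unit clause (¬rain) forces rain = False.
Case mild = True:
Case dry = True:
Unit clause (cool) forces cool = True.
All clauses hold; red can take either value.

rain ↦ False; damp ↦ True; dry ↦ True; cool ↦ True; wind ↦ False; red ↦ True; lime ↦ True; mild ↦ True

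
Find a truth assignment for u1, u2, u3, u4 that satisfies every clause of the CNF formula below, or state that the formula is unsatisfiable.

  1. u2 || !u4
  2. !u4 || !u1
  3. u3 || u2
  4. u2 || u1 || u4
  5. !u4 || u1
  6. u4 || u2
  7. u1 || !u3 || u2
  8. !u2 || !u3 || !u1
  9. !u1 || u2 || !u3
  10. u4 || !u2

Branch on u2: set u2 = true.
Unit clause (u4) forces u4 = true.
Unit clause (!u1) forces u1 = false.
But (u1) is also a unit clause — contradiction.
Undo u2 and try u2 = false.
Unit clause (!u4) forces u4 = false.
But (u4) is also a unit clause — contradiction.
Either choice for u2 ends in contradiction.

UNSATISFIABLE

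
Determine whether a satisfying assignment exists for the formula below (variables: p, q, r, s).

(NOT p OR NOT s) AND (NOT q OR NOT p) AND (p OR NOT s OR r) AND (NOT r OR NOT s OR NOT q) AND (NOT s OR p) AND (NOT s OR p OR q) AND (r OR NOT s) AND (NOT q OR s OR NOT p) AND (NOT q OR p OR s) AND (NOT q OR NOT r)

Suppose p = false.
The clause (NOT s) is unit, so s = false.
The clause (NOT q) is unit, so q = false.
All clauses hold; r can take either value.
A satisfying assignment: p ↦ false, q ↦ false, r ↦ true, s ↦ false.

Yes, satisfiable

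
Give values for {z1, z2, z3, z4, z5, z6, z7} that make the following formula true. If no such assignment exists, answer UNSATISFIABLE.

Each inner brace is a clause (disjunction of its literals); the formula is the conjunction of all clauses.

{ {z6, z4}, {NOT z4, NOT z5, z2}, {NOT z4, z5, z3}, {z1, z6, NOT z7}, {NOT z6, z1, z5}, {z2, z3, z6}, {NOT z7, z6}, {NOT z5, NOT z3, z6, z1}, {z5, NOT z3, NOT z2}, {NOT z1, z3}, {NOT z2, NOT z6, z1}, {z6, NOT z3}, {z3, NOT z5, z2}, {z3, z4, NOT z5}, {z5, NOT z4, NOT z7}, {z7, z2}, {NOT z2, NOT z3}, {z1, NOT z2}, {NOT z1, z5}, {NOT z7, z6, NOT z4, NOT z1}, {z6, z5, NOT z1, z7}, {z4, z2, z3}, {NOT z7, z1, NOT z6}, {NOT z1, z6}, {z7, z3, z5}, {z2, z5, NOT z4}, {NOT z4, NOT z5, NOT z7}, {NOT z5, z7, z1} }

Try z6 = true.
Try z1 = true.
(z3) alone gives z3 = true.
(NOT z2) alone gives z2 = false.
(z7) alone gives z7 = true.
(z5) alone gives z5 = true.
(NOT z4) alone gives z4 = false.
This assignment satisfies each clause.

z1=true,  z2=false,  z3=true,  z4=false,  z5=true,  z6=true,  z7=true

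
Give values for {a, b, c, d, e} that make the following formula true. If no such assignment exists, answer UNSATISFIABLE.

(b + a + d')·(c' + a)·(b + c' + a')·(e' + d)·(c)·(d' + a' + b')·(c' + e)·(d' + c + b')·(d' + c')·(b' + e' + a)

Unit clause (c) forces c = 1.
Unit clause (a) forces a = 1.
Unit clause (b) forces b = 1.
Unit clause (d') forces d = 0.
Unit clause (e') forces e = 0.
But (e) is also a unit clause — contradiction.

UNSATISFIABLE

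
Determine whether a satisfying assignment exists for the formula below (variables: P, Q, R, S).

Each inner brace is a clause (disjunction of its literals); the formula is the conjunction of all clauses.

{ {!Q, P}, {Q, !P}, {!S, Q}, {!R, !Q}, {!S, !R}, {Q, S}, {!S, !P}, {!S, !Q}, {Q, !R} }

Try Q = true.
(P) alone gives P = true.
(!R) alone gives R = false.
(!S) alone gives S = false.
All clauses are satisfied.
A satisfying assignment: P ↦ true, Q ↦ true, R ↦ false, S ↦ false.

Yes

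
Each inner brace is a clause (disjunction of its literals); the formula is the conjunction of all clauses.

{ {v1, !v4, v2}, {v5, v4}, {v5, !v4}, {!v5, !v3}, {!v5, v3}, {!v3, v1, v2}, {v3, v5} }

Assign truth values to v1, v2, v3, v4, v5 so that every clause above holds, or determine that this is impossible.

UNSATISFIABLE

Suppose v5 = true.
From the singleton clause (!v3), v3 = false.
Now (v3) is unsatisfied and unit — conflict.
Backtrack on v5: now try v5 = false.
From the singleton clause (v4), v4 = true.
Now (!v4) is unsatisfied and unit — conflict.
Either choice for v5 ends in contradiction.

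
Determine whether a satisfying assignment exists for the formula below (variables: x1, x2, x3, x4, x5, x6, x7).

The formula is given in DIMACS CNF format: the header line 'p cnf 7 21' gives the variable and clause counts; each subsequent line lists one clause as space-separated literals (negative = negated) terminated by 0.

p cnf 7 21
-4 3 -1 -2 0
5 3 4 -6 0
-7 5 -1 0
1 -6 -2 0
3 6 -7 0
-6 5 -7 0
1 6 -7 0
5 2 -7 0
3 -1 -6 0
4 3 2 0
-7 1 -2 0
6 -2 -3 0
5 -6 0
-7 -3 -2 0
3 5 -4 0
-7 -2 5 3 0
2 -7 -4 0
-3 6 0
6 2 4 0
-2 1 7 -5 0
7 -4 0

Yes, satisfiable

Branch on x5: set x5 = False.
The clause (¬x6) is unit, so x6 = False.
The clause (¬x3) is unit, so x3 = False.
The clause (¬x7) is unit, so x7 = False.
The clause (¬x4) is unit, so x4 = False.
The clause (x2) is unit, so x2 = True.
Every clause is now satisfied; x1 is unconstrained.
A satisfying assignment: x1=False, x2=True, x3=False, x4=False, x5=False, x6=False, x7=False.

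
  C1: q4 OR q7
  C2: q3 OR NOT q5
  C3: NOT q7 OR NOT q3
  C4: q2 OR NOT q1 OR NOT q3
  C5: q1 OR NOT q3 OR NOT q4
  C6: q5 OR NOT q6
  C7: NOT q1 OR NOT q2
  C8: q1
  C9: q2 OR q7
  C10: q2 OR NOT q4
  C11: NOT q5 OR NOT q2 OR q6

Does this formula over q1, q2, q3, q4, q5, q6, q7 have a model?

The clause (q1) is unit, so q1 = true.
The clause (NOT q2) is unit, so q2 = false.
The clause (NOT q3) is unit, so q3 = false.
The clause (NOT q5) is unit, so q5 = false.
The clause (NOT q6) is unit, so q6 = false.
The clause (q7) is unit, so q7 = true.
The clause (NOT q4) is unit, so q4 = false.
Every clause now holds.
A satisfying assignment: q1=true; q2=false; q3=false; q4=false; q5=false; q6=false; q7=true.

Yes, satisfiable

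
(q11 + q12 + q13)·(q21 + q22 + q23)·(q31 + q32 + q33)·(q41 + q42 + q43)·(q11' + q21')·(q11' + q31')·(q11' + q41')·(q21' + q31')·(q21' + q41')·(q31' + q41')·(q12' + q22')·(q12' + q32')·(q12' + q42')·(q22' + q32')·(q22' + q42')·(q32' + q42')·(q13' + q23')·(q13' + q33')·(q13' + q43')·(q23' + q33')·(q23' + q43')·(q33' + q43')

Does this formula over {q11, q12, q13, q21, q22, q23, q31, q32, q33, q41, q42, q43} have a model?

Case q11 = 0:
Case q12 = 1:
Unit clause (q22') forces q22 = 0.
Unit clause (q32') forces q32 = 0.
Unit clause (q42') forces q42 = 0.
Case q21 = 1:
Unit clause (q31') forces q31 = 0.
Unit clause (q33) forces q33 = 1.
Unit clause (q41') forces q41 = 0.
Unit clause (q43) forces q43 = 1.
That conflicts with the unit clause (q43').
So q21 must be the other value — set q21 = 0.
Unit clause (q23) forces q23 = 1.
Unit clause (q13') forces q13 = 0.
Unit clause (q33') forces q33 = 0.
Unit clause (q31) forces q31 = 1.
Unit clause (q41') forces q41 = 0.
Unit clause (q43) forces q43 = 1.
That conflicts with the unit clause (q43').
Neither q21 = 1 nor q21 = 0 works.
So q12 must be the other value — set q12 = 0.
Unit clause (q13) forces q13 = 1.
Unit clause (q23') forces q23 = 0.
Unit clause (q33') forces q33 = 0.
Unit clause (q43') forces q43 = 0.
Case q21 = 1:
Unit clause (q31') forces q31 = 0.
Unit clause (q32) forces q32 = 1.
Unit clause (q41') forces q41 = 0.
Unit clause (q42) forces q42 = 1.
That conflicts with the unit clause (q42').
So q21 must be the other value — set q21 = 0.
Unit clause (q22) forces q22 = 1.
Unit clause (q32') forces q32 = 0.
Unit clause (q31) forces q31 = 1.
Unit clause (q41') forces q41 = 0.
Unit clause (q42) forces q42 = 1.
That conflicts with the unit clause (q42').
Neither q21 = 1 nor q21 = 0 works.
Neither q12 = 1 nor q12 = 0 works.
So q11 must be the other value — set q11 = 1.
Unit clause (q21') forces q21 = 0.
Unit clause (q31') forces q31 = 0.
Unit clause (q41') forces q41 = 0.
Case q22 = 1:
Unit clause (q12') forces q12 = 0.
Unit clause (q32') forces q32 = 0.
Unit clause (q33) forces q33 = 1.
Unit clause (q42') forces q42 = 0.
Unit clause (q43) forces q43 = 1.
That conflicts with the unit clause (q43').
So q22 must be the other value — set q22 = 0.
Unit clause (q23) forces q23 = 1.
Unit clause (q13') forces q13 = 0.
Unit clause (q33') forces q33 = 0.
Unit clause (q32) forces q32 = 1.
Unit clause (q12') forces q12 = 0.
Unit clause (q42') forces q42 = 0.
Unit clause (q43) forces q43 = 1.
That conflicts with the unit clause (q43').
Neither q22 = 1 nor q22 = 0 works.
Neither q11 = 1 nor q11 = 0 works.
No assignment satisfies every clause.

No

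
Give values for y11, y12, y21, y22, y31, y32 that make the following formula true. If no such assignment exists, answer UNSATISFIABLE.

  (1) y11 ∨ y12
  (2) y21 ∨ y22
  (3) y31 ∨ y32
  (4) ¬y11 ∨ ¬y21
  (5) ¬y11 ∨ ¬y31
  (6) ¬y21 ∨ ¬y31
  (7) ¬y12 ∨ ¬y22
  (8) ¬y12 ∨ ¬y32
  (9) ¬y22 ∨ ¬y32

UNSATISFIABLE

Suppose y11 = True.
(¬y21) alone gives y21 = False.
(y22) alone gives y22 = True.
(¬y31) alone gives y31 = False.
(y32) alone gives y32 = True.
That conflicts with the unit clause (¬y32).
Backtrack on y11: now try y11 = False.
(y12) alone gives y12 = True.
(¬y22) alone gives y22 = False.
(y21) alone gives y21 = True.
(¬y31) alone gives y31 = False.
(y32) alone gives y32 = True.
That conflicts with the unit clause (¬y32).
Both values of y11 lead to a conflict.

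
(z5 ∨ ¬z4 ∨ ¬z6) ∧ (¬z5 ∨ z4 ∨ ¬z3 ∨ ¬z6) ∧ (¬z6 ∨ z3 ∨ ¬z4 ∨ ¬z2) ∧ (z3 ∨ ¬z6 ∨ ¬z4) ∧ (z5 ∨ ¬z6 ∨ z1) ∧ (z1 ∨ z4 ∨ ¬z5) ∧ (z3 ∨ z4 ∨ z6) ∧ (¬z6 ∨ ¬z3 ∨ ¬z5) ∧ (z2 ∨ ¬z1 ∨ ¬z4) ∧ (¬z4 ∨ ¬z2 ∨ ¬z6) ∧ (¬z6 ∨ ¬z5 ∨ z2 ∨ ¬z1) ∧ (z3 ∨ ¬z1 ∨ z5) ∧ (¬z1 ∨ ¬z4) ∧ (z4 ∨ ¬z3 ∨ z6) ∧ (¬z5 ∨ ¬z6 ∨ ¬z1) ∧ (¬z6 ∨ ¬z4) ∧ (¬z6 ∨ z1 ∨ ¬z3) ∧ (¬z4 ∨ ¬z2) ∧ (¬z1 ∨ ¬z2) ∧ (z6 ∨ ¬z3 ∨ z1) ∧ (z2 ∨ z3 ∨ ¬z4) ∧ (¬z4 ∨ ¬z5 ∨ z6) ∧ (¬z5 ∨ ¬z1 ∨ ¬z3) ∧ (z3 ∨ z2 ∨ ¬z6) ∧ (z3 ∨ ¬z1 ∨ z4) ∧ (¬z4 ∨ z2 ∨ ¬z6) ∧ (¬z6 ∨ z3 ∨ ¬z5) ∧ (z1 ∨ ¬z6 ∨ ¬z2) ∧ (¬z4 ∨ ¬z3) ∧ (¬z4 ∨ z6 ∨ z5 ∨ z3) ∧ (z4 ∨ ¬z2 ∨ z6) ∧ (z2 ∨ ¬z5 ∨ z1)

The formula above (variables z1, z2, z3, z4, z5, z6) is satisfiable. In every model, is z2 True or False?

Suppose z2 = True.
(¬z4) alone gives z4 = False.
(¬z1) alone gives z1 = False.
(¬z5) alone gives z5 = False.
(¬z6) alone gives z6 = False.
Now (z6) is unsatisfied and unit — conflict.
So every satisfying assignment has z2 = False.

False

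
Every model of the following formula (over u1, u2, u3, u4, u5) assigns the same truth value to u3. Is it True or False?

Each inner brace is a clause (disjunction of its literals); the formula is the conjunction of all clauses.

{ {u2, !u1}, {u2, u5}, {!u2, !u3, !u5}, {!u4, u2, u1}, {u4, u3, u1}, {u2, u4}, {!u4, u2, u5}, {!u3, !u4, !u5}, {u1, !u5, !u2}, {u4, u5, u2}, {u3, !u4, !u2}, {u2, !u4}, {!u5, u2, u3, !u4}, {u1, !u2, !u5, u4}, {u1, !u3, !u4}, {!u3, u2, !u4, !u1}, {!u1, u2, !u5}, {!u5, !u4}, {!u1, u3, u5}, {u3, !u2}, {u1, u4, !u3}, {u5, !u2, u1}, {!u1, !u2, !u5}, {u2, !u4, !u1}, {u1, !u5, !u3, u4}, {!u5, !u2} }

Suppose u3 = false.
The clause (!u2) is unit, so u2 = false.
The clause (!u1) is unit, so u1 = false.
The clause (u5) is unit, so u5 = true.
The clause (!u4) is unit, so u4 = false.
Now (u4) is unsatisfied and unit — conflict.
So every satisfying assignment has u3 = True.

True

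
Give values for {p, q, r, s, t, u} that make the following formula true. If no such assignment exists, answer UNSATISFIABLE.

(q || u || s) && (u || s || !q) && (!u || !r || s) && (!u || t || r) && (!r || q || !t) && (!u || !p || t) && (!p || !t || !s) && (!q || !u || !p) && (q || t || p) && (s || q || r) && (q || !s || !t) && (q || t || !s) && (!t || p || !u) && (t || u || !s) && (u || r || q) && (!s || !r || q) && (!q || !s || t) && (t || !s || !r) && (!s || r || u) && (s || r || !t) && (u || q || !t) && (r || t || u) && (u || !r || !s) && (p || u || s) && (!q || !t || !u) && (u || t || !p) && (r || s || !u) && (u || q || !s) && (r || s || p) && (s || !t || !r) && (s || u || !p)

UNSATISFIABLE

Case q = true:
Case u = true:
The clause (!p) is unit, so p = false.
The clause (!t) is unit, so t = false.
The clause (r) is unit, so r = true.
The clause (s) is unit, so s = true.
That conflicts with the unit clause (!s).
That branch fails; take u = false instead.
The clause (s) is unit, so s = true.
The clause (t) is unit, so t = true.
The clause (!p) is unit, so p = false.
The clause (r) is unit, so r = true.
That conflicts with the unit clause (!r).
Both values of u lead to a conflict.
That branch fails; take q = false instead.
Case u = true:
Case r = false:
The clause (t) is unit, so t = true.
The clause (s) is unit, so s = true.
That conflicts with the unit clause (!s).
That branch fails; take r = true instead.
The clause (s) is unit, so s = true.
That conflicts with the unit clause (!s).
Both values of r lead to a conflict.
That branch fails; take u = false instead.
The clause (s) is unit, so s = true.
That conflicts with the unit clause (!s).
Both values of u lead to a conflict.
Both values of q lead to a conflict.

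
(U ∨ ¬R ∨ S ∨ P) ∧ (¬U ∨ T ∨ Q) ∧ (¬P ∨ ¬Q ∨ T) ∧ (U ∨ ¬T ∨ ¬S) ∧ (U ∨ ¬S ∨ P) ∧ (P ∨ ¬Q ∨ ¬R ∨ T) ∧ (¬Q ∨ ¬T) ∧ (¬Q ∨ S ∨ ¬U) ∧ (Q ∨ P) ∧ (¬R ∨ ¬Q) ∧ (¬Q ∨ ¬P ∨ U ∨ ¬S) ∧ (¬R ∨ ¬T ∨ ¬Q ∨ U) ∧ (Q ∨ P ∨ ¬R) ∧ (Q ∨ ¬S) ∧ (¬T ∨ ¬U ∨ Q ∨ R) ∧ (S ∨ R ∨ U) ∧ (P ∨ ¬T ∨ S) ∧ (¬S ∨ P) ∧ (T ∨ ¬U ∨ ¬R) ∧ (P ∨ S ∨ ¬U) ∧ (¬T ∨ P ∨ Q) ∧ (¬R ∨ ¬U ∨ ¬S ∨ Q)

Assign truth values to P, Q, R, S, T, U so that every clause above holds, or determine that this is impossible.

P: True; Q: False; R: True; S: False; T: True; U: True

Suppose Q = False.
The clause (P) is unit, so P = True.
The clause (¬S) is unit, so S = False.
Suppose U = True.
The clause (T) is unit, so T = True.
The clause (R) is unit, so R = True.
This assignment satisfies each clause.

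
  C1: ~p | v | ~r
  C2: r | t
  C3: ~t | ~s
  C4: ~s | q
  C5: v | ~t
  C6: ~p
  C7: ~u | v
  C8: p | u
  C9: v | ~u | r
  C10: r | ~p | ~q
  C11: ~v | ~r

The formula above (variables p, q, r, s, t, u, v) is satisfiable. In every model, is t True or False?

Suppose t = 0.
The clause (r) is unit, so r = 1.
The clause (~p) is unit, so p = 0.
The clause (u) is unit, so u = 1.
The clause (v) is unit, so v = 1.
Now (~v) is unsatisfied and unit — conflict.
So every satisfying assignment has t = True.

True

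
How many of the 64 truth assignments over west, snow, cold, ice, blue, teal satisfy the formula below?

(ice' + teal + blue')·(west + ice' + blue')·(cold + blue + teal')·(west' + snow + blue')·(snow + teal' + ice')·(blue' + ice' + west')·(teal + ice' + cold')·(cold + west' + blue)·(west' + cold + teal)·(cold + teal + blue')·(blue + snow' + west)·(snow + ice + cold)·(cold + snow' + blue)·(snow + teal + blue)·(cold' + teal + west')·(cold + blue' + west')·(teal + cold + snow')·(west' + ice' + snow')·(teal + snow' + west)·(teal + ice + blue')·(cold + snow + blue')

7

There are 2^6 = 64 truth assignments over (west, snow, cold, ice, blue, teal).
Split on blue. With blue = 1, the clauses containing blue are satisfied and blue' drops from the rest; 4 of the 2^5 = 32 assignments to the other variables satisfy what remains.
With blue = 0, by the same count on the reduced clause set, 3 assignments work.
Total: 4 + 3 = 7.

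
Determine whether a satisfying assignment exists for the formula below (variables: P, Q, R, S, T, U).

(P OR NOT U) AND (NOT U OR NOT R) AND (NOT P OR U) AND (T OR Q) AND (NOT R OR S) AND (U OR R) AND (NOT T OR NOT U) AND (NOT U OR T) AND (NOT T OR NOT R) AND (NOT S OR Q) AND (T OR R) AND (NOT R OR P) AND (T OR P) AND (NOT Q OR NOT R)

Suppose P = true.
Unit clause (U) forces U = true.
Unit clause (NOT R) forces R = false.
Unit clause (NOT T) forces T = false.
Now (T) is unsatisfied and unit — conflict.
Undo P and try P = false.
Unit clause (NOT U) forces U = false.
Unit clause (R) forces R = true.
Now (NOT R) is unsatisfied and unit — conflict.
Either choice for P ends in contradiction.
No assignment satisfies every clause.

Unsatisfiable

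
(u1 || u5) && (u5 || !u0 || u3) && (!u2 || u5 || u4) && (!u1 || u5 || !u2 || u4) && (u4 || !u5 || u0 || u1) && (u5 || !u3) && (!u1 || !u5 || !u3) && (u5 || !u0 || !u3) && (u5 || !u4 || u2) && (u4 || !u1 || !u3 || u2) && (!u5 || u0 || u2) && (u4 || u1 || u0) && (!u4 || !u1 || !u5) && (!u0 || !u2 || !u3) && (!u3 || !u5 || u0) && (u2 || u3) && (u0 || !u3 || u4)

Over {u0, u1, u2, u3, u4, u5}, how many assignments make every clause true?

There are 2^6 = 64 truth assignments over (u0, u1, u2, u3, u4, u5).
Split on u3. With u3 = true, the clauses containing u3 are satisfied and !u3 drops from the rest; 2 of the 2^5 = 32 assignments to the other variables satisfy what remains.
With u3 = false, by the same count on the reduced clause set, 6 assignments work.
Total: 2 + 6 = 8.

8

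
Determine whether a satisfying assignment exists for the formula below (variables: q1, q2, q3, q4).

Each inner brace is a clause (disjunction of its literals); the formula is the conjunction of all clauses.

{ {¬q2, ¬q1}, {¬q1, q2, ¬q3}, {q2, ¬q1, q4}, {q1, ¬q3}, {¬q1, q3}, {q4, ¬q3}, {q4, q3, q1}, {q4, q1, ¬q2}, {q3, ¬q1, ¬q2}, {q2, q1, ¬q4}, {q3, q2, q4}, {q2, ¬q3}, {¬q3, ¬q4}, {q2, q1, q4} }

Satisfiable

Branch on q2: set q2 = True.
The clause (¬q1) is unit, so q1 = False.
The clause (¬q3) is unit, so q3 = False.
The clause (q4) is unit, so q4 = True.
This assignment satisfies each clause.
A satisfying assignment: q1 ↦ False, q2 ↦ True, q3 ↦ False, q4 ↦ True.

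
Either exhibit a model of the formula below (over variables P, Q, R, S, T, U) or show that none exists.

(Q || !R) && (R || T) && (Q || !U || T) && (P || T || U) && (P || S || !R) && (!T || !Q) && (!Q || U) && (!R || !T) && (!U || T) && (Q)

From the singleton clause (Q), Q = true.
From the singleton clause (!T), T = false.
From the singleton clause (R), R = true.
From the singleton clause (U), U = true.
That conflicts with the unit clause (!U).

UNSATISFIABLE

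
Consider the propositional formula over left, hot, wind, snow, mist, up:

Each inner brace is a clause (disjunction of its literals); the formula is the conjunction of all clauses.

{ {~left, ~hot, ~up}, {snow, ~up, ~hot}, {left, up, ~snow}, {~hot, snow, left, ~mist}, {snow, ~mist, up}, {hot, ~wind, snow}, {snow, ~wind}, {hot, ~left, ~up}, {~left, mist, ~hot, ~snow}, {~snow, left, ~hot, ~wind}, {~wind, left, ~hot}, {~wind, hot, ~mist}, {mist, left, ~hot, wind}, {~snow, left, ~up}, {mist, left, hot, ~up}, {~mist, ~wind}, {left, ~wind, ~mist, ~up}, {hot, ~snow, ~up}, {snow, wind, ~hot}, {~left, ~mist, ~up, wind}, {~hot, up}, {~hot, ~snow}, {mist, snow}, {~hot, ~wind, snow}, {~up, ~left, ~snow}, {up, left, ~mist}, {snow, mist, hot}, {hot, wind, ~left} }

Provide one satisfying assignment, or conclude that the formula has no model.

left ↦ 1,  hot ↦ 0,  wind ↦ 1,  snow ↦ 1,  mist ↦ 0,  up ↦ 0

Try snow = 1.
The clause (~hot) is unit, so hot = 0.
The clause (~up) is unit, so up = 0.
The clause (left) is unit, so left = 1.
The clause (wind) is unit, so wind = 1.
The clause (~mist) is unit, so mist = 0.
Every clause now holds.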